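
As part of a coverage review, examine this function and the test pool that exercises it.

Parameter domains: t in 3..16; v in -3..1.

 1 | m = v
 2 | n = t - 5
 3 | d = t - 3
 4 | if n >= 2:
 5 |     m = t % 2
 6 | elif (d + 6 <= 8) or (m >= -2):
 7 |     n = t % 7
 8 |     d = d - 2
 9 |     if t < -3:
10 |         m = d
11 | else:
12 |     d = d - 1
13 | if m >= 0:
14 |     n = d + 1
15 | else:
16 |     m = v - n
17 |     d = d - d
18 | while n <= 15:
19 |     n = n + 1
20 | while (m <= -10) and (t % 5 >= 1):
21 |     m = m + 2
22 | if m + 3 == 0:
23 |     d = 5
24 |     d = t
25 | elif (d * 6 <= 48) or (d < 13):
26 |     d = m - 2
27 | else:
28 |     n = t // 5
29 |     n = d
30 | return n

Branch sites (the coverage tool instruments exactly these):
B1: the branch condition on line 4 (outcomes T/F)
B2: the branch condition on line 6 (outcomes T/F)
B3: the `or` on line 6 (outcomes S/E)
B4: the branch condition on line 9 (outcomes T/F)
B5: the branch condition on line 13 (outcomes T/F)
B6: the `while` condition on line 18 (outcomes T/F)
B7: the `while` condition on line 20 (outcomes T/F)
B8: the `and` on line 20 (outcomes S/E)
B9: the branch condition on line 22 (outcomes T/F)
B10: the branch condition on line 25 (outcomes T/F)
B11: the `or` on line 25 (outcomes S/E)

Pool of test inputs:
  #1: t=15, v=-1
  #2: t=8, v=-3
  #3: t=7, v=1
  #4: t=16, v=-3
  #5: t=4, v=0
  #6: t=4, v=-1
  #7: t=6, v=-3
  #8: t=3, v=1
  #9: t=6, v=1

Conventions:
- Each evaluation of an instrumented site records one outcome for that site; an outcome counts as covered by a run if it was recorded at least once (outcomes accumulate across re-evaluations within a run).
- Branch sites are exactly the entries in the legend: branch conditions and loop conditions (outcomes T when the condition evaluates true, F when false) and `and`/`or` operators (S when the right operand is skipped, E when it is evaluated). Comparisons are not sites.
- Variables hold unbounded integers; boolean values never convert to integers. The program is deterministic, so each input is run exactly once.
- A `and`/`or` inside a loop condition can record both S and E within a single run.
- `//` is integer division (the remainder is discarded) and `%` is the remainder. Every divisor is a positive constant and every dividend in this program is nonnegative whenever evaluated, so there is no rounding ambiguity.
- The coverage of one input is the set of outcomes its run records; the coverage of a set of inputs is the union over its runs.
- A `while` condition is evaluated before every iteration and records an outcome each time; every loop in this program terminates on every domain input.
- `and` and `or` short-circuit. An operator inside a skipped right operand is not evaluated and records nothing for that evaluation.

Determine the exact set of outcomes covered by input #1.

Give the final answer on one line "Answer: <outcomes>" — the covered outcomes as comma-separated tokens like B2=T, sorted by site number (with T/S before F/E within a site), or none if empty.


Running input #1 (t=15, v=-1), event by event:
  B1->T, B5->T, B6->T, B6->T, B6->T, B6->F, B8->S, B7->F, B9->F, B11->E
  B10->T
distinct outcomes covered: B1=T, B5=T, B6=T, B6=F, B7=F, B8=S, B9=F, B10=T, B11=E
Answer: B1=T, B5=T, B6=T, B6=F, B7=F, B8=S, B9=F, B10=T, B11=E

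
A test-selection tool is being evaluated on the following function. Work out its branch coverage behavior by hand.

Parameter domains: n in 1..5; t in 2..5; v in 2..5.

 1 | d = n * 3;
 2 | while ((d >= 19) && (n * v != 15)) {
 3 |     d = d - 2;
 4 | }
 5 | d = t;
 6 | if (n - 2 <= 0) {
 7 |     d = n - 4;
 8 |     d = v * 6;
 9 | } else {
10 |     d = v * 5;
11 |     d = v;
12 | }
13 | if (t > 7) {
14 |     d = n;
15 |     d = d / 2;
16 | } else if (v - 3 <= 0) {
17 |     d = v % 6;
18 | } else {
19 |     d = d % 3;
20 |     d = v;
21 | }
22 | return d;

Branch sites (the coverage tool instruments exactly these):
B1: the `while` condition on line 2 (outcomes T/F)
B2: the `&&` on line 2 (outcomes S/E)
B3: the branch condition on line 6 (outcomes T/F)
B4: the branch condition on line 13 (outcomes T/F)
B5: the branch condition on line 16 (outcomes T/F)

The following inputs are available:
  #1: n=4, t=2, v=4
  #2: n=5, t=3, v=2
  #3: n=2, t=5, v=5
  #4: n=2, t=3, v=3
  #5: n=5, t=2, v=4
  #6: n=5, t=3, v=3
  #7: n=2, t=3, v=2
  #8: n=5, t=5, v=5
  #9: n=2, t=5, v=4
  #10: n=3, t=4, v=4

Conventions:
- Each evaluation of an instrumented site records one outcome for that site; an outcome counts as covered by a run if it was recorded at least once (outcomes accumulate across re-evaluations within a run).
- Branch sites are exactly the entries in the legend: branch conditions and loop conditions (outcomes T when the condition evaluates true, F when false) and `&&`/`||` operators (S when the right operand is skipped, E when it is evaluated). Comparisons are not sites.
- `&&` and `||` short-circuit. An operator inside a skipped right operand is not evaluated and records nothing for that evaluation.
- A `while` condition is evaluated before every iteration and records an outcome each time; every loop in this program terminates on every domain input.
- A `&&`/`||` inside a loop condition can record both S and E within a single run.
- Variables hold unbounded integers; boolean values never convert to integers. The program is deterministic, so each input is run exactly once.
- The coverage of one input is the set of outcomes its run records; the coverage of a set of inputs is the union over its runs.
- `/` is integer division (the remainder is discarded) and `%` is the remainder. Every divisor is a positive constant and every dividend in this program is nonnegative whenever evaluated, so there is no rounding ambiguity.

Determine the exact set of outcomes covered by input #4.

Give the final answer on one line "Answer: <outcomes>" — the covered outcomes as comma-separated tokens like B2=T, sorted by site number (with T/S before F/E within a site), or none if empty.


Event log for input #4 (n=2, t=3, v=3):
  B2->S, B1->F, B3->T, B4->F, B5->T
collecting distinct outcomes: B1=F, B2=S, B3=T, B4=F, B5=T
Answer: B1=F, B2=S, B3=T, B4=F, B5=T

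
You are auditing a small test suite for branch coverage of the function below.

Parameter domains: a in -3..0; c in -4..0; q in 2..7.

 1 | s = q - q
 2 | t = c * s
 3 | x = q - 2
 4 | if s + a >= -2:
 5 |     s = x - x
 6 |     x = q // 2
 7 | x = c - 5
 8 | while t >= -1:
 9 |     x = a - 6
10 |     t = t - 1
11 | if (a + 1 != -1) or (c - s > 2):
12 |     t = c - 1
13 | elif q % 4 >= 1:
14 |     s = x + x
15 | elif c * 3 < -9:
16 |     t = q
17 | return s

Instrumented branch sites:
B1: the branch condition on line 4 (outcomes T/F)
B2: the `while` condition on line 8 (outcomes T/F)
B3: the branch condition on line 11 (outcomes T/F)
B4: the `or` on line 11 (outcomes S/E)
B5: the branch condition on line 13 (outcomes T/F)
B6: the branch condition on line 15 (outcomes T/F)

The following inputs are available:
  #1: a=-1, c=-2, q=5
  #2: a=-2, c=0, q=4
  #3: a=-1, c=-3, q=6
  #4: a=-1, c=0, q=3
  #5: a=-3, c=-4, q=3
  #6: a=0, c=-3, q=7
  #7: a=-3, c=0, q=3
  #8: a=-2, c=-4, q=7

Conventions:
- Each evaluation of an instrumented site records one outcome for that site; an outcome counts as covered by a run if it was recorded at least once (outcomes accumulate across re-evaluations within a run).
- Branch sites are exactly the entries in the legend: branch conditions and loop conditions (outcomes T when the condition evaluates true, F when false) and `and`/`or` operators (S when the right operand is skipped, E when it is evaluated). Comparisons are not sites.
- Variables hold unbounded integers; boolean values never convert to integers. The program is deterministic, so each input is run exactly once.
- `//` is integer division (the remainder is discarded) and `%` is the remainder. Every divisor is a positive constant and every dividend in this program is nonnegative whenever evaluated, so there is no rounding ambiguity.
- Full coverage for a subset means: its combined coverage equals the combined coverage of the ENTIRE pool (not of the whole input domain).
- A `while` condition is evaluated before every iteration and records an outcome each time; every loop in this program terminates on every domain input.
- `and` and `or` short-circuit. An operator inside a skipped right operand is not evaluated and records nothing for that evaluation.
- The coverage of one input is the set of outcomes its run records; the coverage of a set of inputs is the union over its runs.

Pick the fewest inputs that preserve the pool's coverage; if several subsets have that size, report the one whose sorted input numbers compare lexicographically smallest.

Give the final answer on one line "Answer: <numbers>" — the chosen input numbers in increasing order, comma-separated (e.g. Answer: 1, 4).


input #1, a=-1, c=-2, q=5: events B1->T, B2->T, B2->T, B2->F, B4->S, B3->T; outcomes B1=T, B2=T, B2=F, B3=T, B4=S
input #2, a=-2, c=0, q=4: events B1->T, B2->T, B2->T, B2->F, B4->E, B3->F, B5->F, B6->F; outcomes B1=T, B2=T, B2=F, B3=F, B4=E, B5=F, B6=F
input #3, a=-1, c=-3, q=6: events B1->T, B2->T, B2->T, B2->F, B4->S, B3->T; outcomes B1=T, B2=T, B2=F, B3=T, B4=S
input #4, a=-1, c=0, q=3: events B1->T, B2->T, B2->T, B2->F, B4->S, B3->T; outcomes B1=T, B2=T, B2=F, B3=T, B4=S
input #5, a=-3, c=-4, q=3: events B1->F, B2->T, B2->T, B2->F, B4->S, B3->T; outcomes B1=F, B2=T, B2=F, B3=T, B4=S
input #6, a=0, c=-3, q=7: events B1->T, B2->T, B2->T, B2->F, B4->S, B3->T; outcomes B1=T, B2=T, B2=F, B3=T, B4=S
input #7, a=-3, c=0, q=3: events B1->F, B2->T, B2->T, B2->F, B4->S, B3->T; outcomes B1=F, B2=T, B2=F, B3=T, B4=S
input #8, a=-2, c=-4, q=7: events B1->T, B2->T, B2->T, B2->F, B4->E, B3->F, B5->T; outcomes B1=T, B2=T, B2=F, B3=F, B4=E, B5=T
together the pool reaches 11 outcomes: B1=T, B1=F, B2=T, B2=F, B3=T, B3=F, B4=S, B4=E, B5=T, B5=F, B6=F
every size-1 subset falls short of the 11 outcomes (best: 7/11)
every size-2 subset falls short of the 11 outcomes (best: 10/11)
the canonical winner is {2, 5, 8}: size 3, full 11-outcome coverage, earliest index list among size-3 covers
Answer: 2, 5, 8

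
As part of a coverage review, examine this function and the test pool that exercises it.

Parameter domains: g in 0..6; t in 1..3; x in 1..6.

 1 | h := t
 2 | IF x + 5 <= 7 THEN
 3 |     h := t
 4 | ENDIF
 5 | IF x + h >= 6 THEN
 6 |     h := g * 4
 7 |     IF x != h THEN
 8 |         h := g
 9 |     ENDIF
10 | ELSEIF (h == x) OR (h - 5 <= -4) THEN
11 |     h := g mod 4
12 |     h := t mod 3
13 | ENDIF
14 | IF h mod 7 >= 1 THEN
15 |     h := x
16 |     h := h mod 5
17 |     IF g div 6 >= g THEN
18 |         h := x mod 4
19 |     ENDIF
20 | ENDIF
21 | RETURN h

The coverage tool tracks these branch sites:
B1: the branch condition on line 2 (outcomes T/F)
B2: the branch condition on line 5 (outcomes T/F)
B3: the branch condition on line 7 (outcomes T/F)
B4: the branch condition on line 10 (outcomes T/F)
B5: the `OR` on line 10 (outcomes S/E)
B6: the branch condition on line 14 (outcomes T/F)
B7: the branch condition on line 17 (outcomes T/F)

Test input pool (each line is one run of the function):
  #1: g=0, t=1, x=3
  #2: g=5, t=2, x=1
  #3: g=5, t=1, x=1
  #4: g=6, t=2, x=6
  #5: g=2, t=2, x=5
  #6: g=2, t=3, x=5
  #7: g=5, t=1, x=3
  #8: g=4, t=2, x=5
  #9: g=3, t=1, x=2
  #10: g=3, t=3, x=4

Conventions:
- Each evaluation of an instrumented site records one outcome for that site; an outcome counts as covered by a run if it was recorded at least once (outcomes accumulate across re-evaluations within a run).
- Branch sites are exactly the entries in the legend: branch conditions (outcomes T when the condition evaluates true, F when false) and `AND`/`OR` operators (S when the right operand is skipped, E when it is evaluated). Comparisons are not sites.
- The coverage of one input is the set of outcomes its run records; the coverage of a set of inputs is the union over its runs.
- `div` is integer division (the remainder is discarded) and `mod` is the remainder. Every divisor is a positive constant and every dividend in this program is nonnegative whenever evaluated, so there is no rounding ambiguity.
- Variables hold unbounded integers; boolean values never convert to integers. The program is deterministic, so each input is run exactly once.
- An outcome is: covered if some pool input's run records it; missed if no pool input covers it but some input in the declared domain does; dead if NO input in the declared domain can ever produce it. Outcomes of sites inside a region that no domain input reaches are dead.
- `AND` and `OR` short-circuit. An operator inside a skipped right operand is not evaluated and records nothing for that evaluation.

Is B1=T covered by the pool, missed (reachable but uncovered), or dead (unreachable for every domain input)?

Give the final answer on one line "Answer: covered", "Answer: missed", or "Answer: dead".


B1=T is recorded by pool input(s) 2, 3, 9 -> covered
Answer: covered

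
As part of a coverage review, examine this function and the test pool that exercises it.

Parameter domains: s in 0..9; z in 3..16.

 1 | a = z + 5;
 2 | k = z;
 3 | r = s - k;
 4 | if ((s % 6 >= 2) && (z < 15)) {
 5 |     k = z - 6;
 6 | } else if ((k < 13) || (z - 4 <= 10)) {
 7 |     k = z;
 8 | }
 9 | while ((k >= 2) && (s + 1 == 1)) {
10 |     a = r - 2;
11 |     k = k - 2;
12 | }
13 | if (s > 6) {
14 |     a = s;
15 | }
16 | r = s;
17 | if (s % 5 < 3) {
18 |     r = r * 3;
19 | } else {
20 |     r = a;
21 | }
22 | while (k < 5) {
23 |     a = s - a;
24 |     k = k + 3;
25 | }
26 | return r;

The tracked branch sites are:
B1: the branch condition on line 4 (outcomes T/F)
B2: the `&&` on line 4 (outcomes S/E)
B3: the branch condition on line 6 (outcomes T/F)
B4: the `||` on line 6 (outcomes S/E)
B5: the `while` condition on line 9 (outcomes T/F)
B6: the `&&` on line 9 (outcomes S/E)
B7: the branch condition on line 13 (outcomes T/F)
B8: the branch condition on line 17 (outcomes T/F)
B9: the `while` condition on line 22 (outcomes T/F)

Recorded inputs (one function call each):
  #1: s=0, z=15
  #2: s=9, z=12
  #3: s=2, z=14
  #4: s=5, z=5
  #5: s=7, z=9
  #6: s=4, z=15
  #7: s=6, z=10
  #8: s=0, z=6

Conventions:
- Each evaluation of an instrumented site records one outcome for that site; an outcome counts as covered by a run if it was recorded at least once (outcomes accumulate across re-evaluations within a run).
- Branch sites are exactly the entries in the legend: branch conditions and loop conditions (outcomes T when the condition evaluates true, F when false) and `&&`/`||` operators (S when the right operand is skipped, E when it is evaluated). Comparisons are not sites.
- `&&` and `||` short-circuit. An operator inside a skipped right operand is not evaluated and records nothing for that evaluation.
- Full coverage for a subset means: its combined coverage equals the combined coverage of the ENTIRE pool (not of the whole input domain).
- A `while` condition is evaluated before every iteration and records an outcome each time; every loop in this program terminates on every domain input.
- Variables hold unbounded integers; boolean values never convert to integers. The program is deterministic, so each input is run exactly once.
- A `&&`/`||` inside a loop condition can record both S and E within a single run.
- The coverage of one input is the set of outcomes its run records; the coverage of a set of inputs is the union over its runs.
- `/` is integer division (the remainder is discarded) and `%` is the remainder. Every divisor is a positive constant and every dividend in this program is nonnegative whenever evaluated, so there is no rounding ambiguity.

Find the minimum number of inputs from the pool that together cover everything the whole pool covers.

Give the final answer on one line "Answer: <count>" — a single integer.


#1 (s=0, z=15) -> B2->S, B1->F, B4->E, B3->F, B6->E, B5->T, B6->E, B5->T, B6->E, B5->T, B6->E, B5->T, B6->E, B5->T, ...; covered: B1=F, B2=S, B3=F, B4=E, B5=T, B5=F, B6=S, B6=E, B7=F, B8=T, B9=T, B9=F
#2 (s=9, z=12) -> B2->E, B1->T, B6->E, B5->F, B7->T, B8->F, B9->F; covered: B1=T, B2=E, B5=F, B6=E, B7=T, B8=F, B9=F
#3 (s=2, z=14) -> B2->E, B1->T, B6->E, B5->F, B7->F, B8->T, B9->F; covered: B1=T, B2=E, B5=F, B6=E, B7=F, B8=T, B9=F
#4 (s=5, z=5) -> B2->E, B1->T, B6->S, B5->F, B7->F, B8->T, B9->T, B9->T, B9->F; covered: B1=T, B2=E, B5=F, B6=S, B7=F, B8=T, B9=T, B9=F
#5 (s=7, z=9) -> B2->S, B1->F, B4->S, B3->T, B6->E, B5->F, B7->T, B8->T, B9->F; covered: B1=F, B2=S, B3=T, B4=S, B5=F, B6=E, B7=T, B8=T, B9=F
#6 (s=4, z=15) -> B2->E, B1->F, B4->E, B3->F, B6->E, B5->F, B7->F, B8->F, B9->F; covered: B1=F, B2=E, B3=F, B4=E, B5=F, B6=E, B7=F, B8=F, B9=F
#7 (s=6, z=10) -> B2->S, B1->F, B4->S, B3->T, B6->E, B5->F, B7->F, B8->T, B9->F; covered: B1=F, B2=S, B3=T, B4=S, B5=F, B6=E, B7=F, B8=T, B9=F
#8 (s=0, z=6) -> B2->S, B1->F, B4->S, B3->T, B6->E, B5->T, B6->E, B5->T, B6->E, B5->T, B6->S, B5->F, B7->F, B8->T, ...; covered: B1=F, B2=S, B3=T, B4=S, B5=T, B5=F, B6=S, B6=E, B7=F, B8=T, B9=T, B9=F
together the pool reaches 18 outcomes: B1=T, B1=F, B2=S, B2=E, B3=T, B3=F, B4=S, B4=E, B5=T, B5=F, B6=S, B6=E, B7=T, B7=F, B8=T, B8=F, B9=T, B9=F
every size-1 subset falls short of the 18 outcomes (best: 12/18)
every size-2 subset falls short of the 18 outcomes (best: 16/18)
size 3: inputs {1, 2, 5} cover all 18 outcomes, and no lexicographically smaller subset of this size does
Answer: 3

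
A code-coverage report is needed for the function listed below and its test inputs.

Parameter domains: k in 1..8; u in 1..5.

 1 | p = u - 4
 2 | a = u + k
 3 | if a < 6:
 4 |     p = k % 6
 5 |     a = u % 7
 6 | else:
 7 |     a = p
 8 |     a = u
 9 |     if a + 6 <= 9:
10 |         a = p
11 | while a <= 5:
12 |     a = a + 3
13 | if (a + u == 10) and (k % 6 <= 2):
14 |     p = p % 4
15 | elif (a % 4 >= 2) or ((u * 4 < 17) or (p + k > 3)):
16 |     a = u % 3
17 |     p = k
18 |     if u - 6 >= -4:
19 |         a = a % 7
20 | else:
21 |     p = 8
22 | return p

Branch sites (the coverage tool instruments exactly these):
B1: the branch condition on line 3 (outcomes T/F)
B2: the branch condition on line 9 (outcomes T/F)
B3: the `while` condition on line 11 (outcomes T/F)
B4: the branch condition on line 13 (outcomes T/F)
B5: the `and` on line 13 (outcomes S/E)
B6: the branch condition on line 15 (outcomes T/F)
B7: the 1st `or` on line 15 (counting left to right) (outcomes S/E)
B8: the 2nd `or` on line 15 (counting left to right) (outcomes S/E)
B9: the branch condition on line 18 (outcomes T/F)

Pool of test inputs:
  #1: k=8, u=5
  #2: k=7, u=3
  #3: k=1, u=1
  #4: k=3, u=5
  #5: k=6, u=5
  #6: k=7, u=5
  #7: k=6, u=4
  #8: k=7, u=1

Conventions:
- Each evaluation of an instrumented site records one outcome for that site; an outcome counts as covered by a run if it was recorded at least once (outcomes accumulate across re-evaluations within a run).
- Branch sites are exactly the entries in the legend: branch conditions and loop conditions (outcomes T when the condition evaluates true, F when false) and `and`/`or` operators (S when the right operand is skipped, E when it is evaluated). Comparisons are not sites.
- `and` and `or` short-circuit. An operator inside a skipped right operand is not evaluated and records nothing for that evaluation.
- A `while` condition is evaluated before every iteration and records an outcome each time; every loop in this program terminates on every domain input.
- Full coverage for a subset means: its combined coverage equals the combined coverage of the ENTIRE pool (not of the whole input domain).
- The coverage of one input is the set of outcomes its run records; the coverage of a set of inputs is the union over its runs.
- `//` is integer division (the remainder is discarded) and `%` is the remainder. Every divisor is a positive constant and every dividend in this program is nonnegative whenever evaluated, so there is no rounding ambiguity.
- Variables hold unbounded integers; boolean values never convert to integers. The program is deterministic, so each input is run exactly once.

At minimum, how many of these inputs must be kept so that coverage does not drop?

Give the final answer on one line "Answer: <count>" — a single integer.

test 1 (k=8, u=5) fires B1->F, B2->F, B3->T, B3->F, B5->S, B4->F, B7->E, B8->E, B6->T, B9->T; hits B1=F, B2=F, B3=T, B3=F, B4=F, B5=S, B6=T, B7=E, B8=E, B9=T
test 2 (k=7, u=3) fires B1->F, B2->T, B3->T, B3->T, B3->T, B3->F, B5->S, B4->F, B7->E, B8->S, B6->T, B9->T; hits B1=F, B2=T, B3=T, B3=F, B4=F, B5=S, B6=T, B7=E, B8=S, B9=T
test 3 (k=1, u=1) fires B1->T, B3->T, B3->T, B3->F, B5->S, B4->F, B7->S, B6->T, B9->F; hits B1=T, B3=T, B3=F, B4=F, B5=S, B6=T, B7=S, B9=F
test 4 (k=3, u=5) fires B1->F, B2->F, B3->T, B3->F, B5->S, B4->F, B7->E, B8->E, B6->T, B9->T; hits B1=F, B2=F, B3=T, B3=F, B4=F, B5=S, B6=T, B7=E, B8=E, B9=T
test 5 (k=6, u=5) fires B1->F, B2->F, B3->T, B3->F, B5->S, B4->F, B7->E, B8->E, B6->T, B9->T; hits B1=F, B2=F, B3=T, B3=F, B4=F, B5=S, B6=T, B7=E, B8=E, B9=T
test 6 (k=7, u=5) fires B1->F, B2->F, B3->T, B3->F, B5->S, B4->F, B7->E, B8->E, B6->T, B9->T; hits B1=F, B2=F, B3=T, B3=F, B4=F, B5=S, B6=T, B7=E, B8=E, B9=T
test 7 (k=6, u=4) fires B1->F, B2->F, B3->T, B3->F, B5->S, B4->F, B7->S, B6->T, B9->T; hits B1=F, B2=F, B3=T, B3=F, B4=F, B5=S, B6=T, B7=S, B9=T
test 8 (k=7, u=1) fires B1->F, B2->T, B3->T, B3->T, B3->T, B3->F, B5->S, B4->F, B7->S, B6->T, B9->F; hits B1=F, B2=T, B3=T, B3=F, B4=F, B5=S, B6=T, B7=S, B9=F
together the pool reaches 15 outcomes: B1=T, B1=F, B2=T, B2=F, B3=T, B3=F, B4=F, B5=S, B6=T, B7=S, B7=E, B8=S, B8=E, B9=T, B9=F
no size-1 subset reaches all 15 outcomes (best union: 10/15)
no size-2 subset reaches all 15 outcomes (best union: 13/15)
inputs {1, 2, 3} (size 3) cover everything; no size-3 subset with a lexicographically smaller index list covers all 15

Answer: 3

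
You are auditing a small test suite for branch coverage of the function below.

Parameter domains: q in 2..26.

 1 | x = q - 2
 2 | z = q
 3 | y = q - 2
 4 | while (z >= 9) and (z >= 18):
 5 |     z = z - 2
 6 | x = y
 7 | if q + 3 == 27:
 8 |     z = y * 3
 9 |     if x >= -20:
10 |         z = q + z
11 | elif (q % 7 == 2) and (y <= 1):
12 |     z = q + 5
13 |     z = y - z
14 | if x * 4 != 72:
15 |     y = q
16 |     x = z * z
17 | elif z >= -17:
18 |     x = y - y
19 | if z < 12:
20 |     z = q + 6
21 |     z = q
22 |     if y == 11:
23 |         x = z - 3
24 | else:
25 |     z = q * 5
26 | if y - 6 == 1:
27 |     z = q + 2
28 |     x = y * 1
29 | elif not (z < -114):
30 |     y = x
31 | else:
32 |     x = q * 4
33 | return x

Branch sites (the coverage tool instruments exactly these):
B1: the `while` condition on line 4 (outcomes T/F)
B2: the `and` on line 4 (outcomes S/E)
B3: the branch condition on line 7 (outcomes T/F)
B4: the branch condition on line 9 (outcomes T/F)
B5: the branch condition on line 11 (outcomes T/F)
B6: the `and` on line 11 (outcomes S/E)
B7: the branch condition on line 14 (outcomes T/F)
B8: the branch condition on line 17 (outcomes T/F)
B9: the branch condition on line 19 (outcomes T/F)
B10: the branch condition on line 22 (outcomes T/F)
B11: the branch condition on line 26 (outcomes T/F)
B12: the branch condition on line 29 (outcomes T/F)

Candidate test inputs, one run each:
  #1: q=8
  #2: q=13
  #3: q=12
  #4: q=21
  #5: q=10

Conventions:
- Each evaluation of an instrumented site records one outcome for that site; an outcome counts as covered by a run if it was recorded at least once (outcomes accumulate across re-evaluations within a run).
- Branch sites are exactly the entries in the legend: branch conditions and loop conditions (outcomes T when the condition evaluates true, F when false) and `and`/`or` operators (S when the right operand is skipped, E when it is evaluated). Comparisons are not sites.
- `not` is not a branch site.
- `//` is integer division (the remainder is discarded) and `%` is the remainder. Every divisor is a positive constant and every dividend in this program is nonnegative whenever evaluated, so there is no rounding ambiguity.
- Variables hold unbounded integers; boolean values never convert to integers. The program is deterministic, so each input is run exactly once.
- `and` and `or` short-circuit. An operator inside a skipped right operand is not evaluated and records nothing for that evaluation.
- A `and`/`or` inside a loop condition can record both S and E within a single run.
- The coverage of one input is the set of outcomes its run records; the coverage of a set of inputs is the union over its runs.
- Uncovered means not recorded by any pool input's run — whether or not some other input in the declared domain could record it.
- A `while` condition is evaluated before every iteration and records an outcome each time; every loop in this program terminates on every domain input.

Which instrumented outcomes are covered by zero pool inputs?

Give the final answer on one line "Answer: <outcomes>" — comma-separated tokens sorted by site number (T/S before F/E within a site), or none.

test 1 (q=8) fires B2->S, B1->F, B3->F, B6->S, B5->F, B7->T, B9->T, B10->F, B11->F, B12->T; hits B1=F, B2=S, B3=F, B5=F, B6=S, B7=T, B9=T, B10=F, B11=F, B12=T
test 2 (q=13) fires B2->E, B1->F, B3->F, B6->S, B5->F, B7->T, B9->F, B11->F, B12->T; hits B1=F, B2=E, B3=F, B5=F, B6=S, B7=T, B9=F, B11=F, B12=T
test 3 (q=12) fires B2->E, B1->F, B3->F, B6->S, B5->F, B7->T, B9->F, B11->F, B12->T; hits B1=F, B2=E, B3=F, B5=F, B6=S, B7=T, B9=F, B11=F, B12=T
test 4 (q=21) fires B2->E, B1->T, B2->E, B1->T, B2->E, B1->F, B3->F, B6->S, B5->F, B7->T, B9->F, B11->F, B12->T; hits B1=T, B1=F, B2=E, B3=F, B5=F, B6=S, B7=T, B9=F, B11=F, B12=T
test 5 (q=10) fires B2->E, B1->F, B3->F, B6->S, B5->F, B7->T, B9->T, B10->F, B11->F, B12->T; hits B1=F, B2=E, B3=F, B5=F, B6=S, B7=T, B9=T, B10=F, B11=F, B12=T
union over the pool: B1=T, B1=F, B2=S, B2=E, B3=F, B5=F, B6=S, B7=T, B9=T, B9=F, B10=F, B11=F, B12=T
uncovered (11 of 24): B3=T, B4=T, B4=F, B5=T, B6=E, B7=F, B8=T, B8=F, B10=T, B11=T, B12=F

Answer: B3=T, B4=T, B4=F, B5=T, B6=E, B7=F, B8=T, B8=F, B10=T, B11=T, B12=F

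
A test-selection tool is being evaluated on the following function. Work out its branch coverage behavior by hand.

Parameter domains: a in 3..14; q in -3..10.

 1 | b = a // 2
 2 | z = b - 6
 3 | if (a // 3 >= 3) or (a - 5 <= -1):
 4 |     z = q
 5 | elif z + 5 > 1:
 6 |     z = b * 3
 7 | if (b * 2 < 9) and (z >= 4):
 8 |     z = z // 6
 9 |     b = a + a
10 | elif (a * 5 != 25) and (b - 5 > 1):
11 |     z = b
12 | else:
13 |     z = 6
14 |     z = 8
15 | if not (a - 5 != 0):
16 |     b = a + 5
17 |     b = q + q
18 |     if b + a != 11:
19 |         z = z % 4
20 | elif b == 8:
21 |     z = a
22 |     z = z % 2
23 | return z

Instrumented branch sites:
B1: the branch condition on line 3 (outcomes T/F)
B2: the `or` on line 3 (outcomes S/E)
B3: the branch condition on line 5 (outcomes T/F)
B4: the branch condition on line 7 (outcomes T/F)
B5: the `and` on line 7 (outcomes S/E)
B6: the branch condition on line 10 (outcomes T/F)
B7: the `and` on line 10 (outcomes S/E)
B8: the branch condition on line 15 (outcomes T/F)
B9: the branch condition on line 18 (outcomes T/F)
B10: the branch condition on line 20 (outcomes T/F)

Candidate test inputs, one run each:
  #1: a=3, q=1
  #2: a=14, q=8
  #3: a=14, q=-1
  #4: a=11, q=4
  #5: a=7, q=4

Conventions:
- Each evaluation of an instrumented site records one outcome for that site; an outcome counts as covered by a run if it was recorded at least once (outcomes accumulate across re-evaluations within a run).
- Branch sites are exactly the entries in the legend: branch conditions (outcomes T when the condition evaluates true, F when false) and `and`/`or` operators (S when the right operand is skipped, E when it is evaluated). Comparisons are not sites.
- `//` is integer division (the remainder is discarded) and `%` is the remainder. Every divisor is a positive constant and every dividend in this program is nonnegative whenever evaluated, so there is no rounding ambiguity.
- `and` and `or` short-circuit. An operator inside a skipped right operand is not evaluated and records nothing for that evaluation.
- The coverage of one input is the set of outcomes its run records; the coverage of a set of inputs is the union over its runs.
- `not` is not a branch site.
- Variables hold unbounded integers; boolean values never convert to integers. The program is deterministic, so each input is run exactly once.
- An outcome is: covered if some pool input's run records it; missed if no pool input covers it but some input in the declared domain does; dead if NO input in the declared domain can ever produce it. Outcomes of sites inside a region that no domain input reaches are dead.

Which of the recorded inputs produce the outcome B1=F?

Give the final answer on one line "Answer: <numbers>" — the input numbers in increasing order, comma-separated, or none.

input #1 (a=3, q=1): never hits B1=F
input #2 (a=14, q=8): never hits B1=F
input #3 (a=14, q=-1): never hits B1=F
input #4 (a=11, q=4): never hits B1=F
input #5 (a=7, q=4): hits B1=F

Answer: 5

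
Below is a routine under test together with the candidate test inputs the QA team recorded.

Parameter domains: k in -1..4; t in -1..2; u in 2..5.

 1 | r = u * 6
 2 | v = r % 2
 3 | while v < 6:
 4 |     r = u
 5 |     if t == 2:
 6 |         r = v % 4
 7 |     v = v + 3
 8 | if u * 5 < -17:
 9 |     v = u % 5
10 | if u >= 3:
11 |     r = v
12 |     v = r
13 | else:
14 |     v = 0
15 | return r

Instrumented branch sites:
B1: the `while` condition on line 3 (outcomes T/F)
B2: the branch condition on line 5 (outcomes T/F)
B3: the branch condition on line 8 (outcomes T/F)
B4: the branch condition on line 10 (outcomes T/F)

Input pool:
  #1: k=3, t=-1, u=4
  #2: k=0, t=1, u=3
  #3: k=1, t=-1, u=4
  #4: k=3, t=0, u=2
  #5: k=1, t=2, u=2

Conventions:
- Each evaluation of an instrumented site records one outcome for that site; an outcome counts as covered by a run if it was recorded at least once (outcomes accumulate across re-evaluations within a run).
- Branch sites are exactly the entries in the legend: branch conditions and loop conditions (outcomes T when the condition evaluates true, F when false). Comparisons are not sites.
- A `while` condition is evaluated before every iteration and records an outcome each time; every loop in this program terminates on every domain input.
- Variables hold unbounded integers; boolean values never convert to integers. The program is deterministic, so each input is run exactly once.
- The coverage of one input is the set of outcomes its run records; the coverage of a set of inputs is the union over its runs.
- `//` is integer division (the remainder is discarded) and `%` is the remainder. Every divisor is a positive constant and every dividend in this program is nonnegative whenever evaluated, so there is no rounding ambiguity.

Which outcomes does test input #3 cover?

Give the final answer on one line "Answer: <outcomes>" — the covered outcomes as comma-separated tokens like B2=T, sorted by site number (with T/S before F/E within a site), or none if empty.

Simulating input #3 (k=1, t=-1, u=4) step by step:
  B1->T, B2->F, B1->T, B2->F, B1->F, B3->F, B4->T
collecting distinct outcomes: B1=T, B1=F, B2=F, B3=F, B4=T

Answer: B1=T, B1=F, B2=F, B3=F, B4=T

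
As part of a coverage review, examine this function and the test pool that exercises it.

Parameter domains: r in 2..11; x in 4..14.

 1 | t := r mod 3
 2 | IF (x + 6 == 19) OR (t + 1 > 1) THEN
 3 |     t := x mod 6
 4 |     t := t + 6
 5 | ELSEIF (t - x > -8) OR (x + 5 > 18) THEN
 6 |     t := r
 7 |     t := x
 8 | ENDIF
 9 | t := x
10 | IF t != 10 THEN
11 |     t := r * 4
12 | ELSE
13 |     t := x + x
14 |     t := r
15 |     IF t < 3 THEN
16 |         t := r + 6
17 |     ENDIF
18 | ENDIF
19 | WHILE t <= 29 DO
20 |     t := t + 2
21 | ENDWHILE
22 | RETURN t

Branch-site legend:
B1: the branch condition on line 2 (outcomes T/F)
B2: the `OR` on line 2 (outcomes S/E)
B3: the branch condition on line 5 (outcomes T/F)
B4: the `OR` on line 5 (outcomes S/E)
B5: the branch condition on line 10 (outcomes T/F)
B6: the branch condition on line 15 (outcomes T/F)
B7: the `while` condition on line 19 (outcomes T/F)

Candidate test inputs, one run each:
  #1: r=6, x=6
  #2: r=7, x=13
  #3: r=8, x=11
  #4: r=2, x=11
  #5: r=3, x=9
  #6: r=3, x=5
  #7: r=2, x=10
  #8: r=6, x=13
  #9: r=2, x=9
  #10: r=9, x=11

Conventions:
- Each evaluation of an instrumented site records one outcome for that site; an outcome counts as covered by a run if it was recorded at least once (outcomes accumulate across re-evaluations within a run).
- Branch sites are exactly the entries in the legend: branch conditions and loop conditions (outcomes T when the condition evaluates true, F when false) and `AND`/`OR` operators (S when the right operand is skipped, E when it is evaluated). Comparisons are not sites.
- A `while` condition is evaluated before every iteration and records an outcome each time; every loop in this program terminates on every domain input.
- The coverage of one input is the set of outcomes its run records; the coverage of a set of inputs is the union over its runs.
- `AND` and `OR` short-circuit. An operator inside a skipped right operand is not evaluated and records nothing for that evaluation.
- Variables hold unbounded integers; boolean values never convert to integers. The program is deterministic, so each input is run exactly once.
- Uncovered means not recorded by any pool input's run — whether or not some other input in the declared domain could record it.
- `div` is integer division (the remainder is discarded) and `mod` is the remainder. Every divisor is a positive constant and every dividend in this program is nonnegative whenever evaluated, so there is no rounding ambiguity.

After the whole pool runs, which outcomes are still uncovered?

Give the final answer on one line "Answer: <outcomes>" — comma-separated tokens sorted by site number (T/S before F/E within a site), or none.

#1 (r=6, x=6) -> covered: B1=F, B2=E, B3=T, B4=S, B5=T, B7=T, B7=F
#2 (r=7, x=13) -> covered: B1=T, B2=S, B5=T, B7=T, B7=F
#3 (r=8, x=11) -> covered: B1=T, B2=E, B5=T, B7=F
#4 (r=2, x=11) -> covered: B1=T, B2=E, B5=T, B7=T, B7=F
#5 (r=3, x=9) -> covered: B1=F, B2=E, B3=F, B4=E, B5=T, B7=T, B7=F
#6 (r=3, x=5) -> covered: B1=F, B2=E, B3=T, B4=S, B5=T, B7=T, B7=F
#7 (r=2, x=10) -> covered: B1=T, B2=E, B5=F, B6=T, B7=T, B7=F
#8 (r=6, x=13) -> covered: B1=T, B2=S, B5=T, B7=T, B7=F
#9 (r=2, x=9) -> covered: B1=T, B2=E, B5=T, B7=T, B7=F
#10 (r=9, x=11) -> covered: B1=F, B2=E, B3=F, B4=E, B5=T, B7=F
union over the pool: B1=T, B1=F, B2=S, B2=E, B3=T, B3=F, B4=S, B4=E, B5=T, B5=F, B6=T, B7=T, B7=F
uncovered (1 of 14): B6=F

Answer: B6=F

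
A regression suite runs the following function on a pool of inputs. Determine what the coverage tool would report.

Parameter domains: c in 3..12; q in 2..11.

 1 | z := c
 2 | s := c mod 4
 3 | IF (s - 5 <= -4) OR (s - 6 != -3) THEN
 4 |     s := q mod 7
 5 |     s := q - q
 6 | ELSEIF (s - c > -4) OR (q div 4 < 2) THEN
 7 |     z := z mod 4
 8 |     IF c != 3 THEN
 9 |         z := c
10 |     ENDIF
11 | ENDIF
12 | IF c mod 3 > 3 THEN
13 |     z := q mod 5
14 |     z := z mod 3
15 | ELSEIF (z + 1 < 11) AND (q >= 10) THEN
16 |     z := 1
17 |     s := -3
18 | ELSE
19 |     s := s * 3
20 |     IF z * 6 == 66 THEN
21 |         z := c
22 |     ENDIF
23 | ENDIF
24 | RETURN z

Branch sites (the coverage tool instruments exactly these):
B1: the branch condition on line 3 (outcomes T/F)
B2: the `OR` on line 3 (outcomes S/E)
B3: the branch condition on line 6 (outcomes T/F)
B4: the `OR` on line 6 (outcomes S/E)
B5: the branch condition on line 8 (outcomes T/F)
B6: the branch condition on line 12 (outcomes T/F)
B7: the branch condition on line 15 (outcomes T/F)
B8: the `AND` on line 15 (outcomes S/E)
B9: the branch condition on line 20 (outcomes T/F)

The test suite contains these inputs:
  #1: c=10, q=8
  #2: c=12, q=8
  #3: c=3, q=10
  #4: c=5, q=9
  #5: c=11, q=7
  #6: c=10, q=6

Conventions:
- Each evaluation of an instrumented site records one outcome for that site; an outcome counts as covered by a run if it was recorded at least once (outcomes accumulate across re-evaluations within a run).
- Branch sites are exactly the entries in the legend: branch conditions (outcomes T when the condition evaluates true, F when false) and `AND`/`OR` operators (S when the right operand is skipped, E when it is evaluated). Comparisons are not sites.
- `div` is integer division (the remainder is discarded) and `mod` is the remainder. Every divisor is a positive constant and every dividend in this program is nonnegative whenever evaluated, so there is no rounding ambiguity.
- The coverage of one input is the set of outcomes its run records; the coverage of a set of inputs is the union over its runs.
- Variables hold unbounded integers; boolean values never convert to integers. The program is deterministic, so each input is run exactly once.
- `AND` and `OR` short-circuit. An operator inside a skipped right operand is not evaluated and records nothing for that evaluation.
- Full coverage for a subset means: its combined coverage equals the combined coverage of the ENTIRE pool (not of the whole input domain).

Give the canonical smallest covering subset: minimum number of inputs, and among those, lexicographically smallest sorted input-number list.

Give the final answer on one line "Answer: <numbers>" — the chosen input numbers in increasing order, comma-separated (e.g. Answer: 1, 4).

input #1 (c=10, q=8): covers B1=T, B2=E, B6=F, B7=F, B8=S, B9=F
input #2 (c=12, q=8): covers B1=T, B2=S, B6=F, B7=F, B8=S, B9=F
input #3 (c=3, q=10): covers B1=F, B2=E, B3=T, B4=S, B5=F, B6=F, B7=T, B8=E
input #4 (c=5, q=9): covers B1=T, B2=S, B6=F, B7=F, B8=E, B9=F
input #5 (c=11, q=7): covers B1=F, B2=E, B3=T, B4=E, B5=T, B6=F, B7=F, B8=S, B9=T
input #6 (c=10, q=6): covers B1=T, B2=E, B6=F, B7=F, B8=S, B9=F
pool-wide coverage (16 outcomes): B1=T, B1=F, B2=S, B2=E, B3=T, B4=S, B4=E, B5=T, B5=F, B6=F, B7=T, B7=F, B8=S, B8=E, B9=T, B9=F
size 1 is not enough: best union over all size-1 subsets is 9/16
size 2 is not enough: best union over all size-2 subsets is 13/16
size 3: inputs {2, 3, 5} cover all 16 outcomes, and no lexicographically smaller subset of this size does

Answer: 2, 3, 5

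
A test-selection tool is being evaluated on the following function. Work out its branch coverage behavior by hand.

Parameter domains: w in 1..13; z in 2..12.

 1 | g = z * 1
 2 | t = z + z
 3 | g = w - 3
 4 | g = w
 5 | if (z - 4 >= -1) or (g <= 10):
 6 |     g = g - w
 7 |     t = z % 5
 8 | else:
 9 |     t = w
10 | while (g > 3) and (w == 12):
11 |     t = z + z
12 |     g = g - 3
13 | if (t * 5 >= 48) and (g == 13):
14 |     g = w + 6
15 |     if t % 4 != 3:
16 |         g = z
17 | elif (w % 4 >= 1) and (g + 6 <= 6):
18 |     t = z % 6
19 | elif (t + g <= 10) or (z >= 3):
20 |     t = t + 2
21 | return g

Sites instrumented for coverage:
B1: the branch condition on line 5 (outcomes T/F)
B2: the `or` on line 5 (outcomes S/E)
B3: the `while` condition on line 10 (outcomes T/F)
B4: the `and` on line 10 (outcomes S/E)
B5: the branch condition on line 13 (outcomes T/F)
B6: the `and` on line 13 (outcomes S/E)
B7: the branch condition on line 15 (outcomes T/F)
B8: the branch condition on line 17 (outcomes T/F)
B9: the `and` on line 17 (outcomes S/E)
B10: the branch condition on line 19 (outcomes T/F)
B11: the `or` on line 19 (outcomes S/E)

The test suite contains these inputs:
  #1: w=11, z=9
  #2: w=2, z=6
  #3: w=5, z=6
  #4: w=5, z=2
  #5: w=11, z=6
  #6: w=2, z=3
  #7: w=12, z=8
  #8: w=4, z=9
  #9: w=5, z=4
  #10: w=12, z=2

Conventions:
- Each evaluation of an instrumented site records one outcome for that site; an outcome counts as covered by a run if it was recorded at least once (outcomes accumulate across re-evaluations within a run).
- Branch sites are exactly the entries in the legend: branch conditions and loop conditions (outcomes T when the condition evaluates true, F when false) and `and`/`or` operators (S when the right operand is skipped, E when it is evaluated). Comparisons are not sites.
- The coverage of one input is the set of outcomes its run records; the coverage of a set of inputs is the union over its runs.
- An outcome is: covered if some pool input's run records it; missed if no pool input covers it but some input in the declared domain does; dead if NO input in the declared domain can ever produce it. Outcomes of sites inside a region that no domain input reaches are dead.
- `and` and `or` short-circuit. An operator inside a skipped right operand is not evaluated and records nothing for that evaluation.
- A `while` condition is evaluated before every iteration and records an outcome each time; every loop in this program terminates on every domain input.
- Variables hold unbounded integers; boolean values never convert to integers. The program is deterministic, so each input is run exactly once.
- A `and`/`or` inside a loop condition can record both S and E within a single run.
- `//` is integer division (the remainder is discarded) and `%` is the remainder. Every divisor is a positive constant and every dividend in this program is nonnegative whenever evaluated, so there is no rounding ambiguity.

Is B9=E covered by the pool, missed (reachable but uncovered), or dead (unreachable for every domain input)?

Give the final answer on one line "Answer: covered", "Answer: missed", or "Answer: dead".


B9=E is recorded by pool input(s) 1, 2, 3, 4, 5, 6, 9 -> covered
Answer: covered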